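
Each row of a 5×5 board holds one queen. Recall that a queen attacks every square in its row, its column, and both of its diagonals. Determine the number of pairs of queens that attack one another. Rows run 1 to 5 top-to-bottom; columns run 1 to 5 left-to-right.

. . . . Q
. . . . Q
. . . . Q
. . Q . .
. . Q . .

Same column: (1,5)–(2,5) (column 5); (1,5)–(3,5) (column 5); (2,5)–(3,5) (column 5); (4,3)–(5,3) (column 3).
Same diagonal: (2,5)–(4,3) (|2−4| = |5−3| = 2); (3,5)–(5,3) (|3−5| = |5−3| = 2).
Total attacking pairs: 6.

6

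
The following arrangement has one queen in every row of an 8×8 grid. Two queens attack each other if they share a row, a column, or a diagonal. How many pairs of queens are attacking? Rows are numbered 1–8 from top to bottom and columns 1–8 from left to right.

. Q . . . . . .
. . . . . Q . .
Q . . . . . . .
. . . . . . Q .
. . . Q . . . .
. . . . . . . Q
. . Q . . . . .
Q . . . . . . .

2

Same column: (3,1)–(8,1) (column 1).
Same diagonal: (5,4)–(8,1) (|5−8| = |4−1| = 3).
Total attacking pairs: 2.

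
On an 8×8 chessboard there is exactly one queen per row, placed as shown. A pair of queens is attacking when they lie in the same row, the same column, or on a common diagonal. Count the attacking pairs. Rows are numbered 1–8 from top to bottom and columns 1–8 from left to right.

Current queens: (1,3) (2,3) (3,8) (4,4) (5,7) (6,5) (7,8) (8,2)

5

Same column: (1,3)–(2,3) (column 3); (3,8)–(7,8) (column 8).
Same diagonal: (1,3)–(5,7) (|1−5| = |3−7| = 4); (2,3)–(7,8) (|2−7| = |3−8| = 5); (3,8)–(6,5) (|3−6| = |8−5| = 3).
Total attacking pairs: 5.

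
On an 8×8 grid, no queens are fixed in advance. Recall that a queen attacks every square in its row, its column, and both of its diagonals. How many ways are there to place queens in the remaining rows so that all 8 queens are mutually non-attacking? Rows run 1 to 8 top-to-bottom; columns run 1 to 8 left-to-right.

Branch on row 1: col 1 → 4; col 2 → 8; col 3 → 16; col 4 → 18; col 5 → 18; col 6 → 16; col 7 → 8; col 8 → 4.
Sum: 4 + 8 + 16 + 18 + 18 + 16 + 8 + 4 = 92.
(This is the classic 8-queens count.)

92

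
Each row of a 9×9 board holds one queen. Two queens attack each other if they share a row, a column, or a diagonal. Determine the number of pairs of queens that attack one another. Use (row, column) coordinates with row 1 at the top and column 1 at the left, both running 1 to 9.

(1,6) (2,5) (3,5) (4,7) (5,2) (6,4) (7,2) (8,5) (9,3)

Same column: (2,5)–(3,5) (column 5); (2,5)–(8,5) (column 5); (3,5)–(8,5) (column 5); (5,2)–(7,2) (column 2).
Same diagonal: (1,6)–(2,5) (|1−2| = |6−5| = 1); (1,6)–(5,2) (|1−5| = |6−2| = 4); (2,5)–(4,7) (|2−4| = |5−7| = 2); (2,5)–(5,2) (|2−5| = |5−2| = 3); (5,2)–(8,5) (|5−8| = |2−5| = 3).
Total attacking pairs: 9.

9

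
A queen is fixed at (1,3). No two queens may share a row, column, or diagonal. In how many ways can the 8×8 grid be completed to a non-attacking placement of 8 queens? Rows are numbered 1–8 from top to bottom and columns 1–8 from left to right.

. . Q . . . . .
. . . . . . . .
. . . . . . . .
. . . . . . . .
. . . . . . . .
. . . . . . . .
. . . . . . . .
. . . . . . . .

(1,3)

16

Branch on row 2: col 1 → 1; col 5 → 4; col 6 → 8; col 7 → 2; col 8 → 1.
Sum: 1 + 4 + 8 + 2 + 1 = 16.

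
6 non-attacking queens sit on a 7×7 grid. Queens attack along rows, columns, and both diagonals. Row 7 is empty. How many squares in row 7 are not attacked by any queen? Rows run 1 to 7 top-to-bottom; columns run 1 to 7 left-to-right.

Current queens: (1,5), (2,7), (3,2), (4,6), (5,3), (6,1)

1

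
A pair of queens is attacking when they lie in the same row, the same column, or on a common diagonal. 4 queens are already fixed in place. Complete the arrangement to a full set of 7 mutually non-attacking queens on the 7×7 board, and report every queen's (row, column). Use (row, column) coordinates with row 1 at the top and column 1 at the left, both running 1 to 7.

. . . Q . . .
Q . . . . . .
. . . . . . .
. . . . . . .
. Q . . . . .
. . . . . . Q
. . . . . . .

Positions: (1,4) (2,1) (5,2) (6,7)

Row 3: attacked by (1,4)→{2,4,6}; (2,1)→{1,2}; (5,2)→{2,4}; (6,7)→{4,7}. Safe: 3, 5. Place at column 3.
Row 4: attacked by (1,4)→{1,4,7}; (2,1)→{1,3}; (3,3)→{2,3,4}; (5,2)→{1,2,3}; (6,7)→{5,7}. Safe: 6. Place at column 6.
Row 7: attacked by (1,4)→{4}; (2,1)→{1,6}; (3,3)→{3,7}; (4,6)→{3,6}; (5,2)→{2,4}; (6,7)→{6,7}. Safe: 5. Place at column 5.
Columns [4, 1, 3, 6, 2, 7, 5], r−c [-3, 1, 0, -2, 3, -1, 2], r+c [5, 3, 6, 10, 7, 13, 12] are all distinct, so no two queens attack.

(1,4) (2,1) (3,3) (4,6) (5,2) (6,7) (7,5)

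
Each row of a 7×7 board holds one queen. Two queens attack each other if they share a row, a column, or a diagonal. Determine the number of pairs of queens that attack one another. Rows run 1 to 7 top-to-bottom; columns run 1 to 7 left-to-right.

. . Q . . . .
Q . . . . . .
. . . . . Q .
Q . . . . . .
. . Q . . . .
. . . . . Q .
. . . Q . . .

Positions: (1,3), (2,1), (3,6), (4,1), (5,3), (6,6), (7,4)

4

Same column: (1,3)–(5,3) (column 3); (2,1)–(4,1) (column 1); (3,6)–(6,6) (column 6).
Same diagonal: (4,1)–(7,4) (|4−7| = |1−4| = 3).
Total attacking pairs: 4.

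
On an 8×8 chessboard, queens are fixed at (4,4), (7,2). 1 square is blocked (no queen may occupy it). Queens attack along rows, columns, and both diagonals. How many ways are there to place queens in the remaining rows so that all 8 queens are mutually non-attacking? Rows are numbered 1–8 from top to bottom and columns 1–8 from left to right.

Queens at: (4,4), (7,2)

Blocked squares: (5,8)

Branch on row 1: col 3 → 1; col 5 → 0; col 6 → 1.
Sum: 1 + 0 + 1 = 2.

2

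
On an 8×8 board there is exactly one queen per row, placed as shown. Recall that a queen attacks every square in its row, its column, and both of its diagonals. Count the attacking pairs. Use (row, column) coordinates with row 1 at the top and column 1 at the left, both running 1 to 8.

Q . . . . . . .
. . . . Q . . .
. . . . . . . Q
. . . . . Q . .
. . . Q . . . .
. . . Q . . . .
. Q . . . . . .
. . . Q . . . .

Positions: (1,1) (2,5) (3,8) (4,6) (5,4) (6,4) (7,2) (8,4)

Same column: (5,4)–(6,4) (column 4); (5,4)–(8,4) (column 4); (6,4)–(8,4) (column 4).
Same diagonal: (4,6)–(6,4) (|4−6| = |6−4| = 2); (5,4)–(7,2) (|5−7| = |4−2| = 2).
Total attacking pairs: 5.

5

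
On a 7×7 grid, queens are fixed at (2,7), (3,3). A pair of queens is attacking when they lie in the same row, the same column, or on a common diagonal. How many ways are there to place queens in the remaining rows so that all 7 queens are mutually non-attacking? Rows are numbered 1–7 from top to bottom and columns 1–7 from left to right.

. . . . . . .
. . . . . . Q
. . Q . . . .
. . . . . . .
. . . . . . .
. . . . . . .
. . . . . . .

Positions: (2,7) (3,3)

Branch on row 1: col 2 → 0; col 4 → 1.
Sum: 0 + 1 = 1.

1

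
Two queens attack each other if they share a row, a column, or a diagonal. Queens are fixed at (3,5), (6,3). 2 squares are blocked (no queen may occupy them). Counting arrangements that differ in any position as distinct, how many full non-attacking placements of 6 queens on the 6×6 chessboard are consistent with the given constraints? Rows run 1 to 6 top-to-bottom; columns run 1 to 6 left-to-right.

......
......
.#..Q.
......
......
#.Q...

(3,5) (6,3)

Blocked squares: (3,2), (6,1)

Branch on row 1: col 1 → 0; col 2 → 0; col 4 → 1; col 6 → 0.
Sum: 0 + 0 + 1 + 0 = 1.

1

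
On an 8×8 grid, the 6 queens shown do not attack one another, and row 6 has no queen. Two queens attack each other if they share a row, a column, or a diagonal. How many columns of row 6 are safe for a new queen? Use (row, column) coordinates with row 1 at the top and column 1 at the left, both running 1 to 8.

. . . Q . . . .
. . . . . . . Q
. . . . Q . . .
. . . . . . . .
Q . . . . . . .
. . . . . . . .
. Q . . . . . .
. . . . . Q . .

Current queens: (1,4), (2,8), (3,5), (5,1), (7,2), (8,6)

(1,4) attacks row 6 at column 4.
(2,8) attacks row 6 at column 8 and diagonals 4.
(3,5) attacks row 6 at column 5 and diagonals 2, 8.
(5,1) attacks row 6 at column 1 and diagonals 2.
(7,2) attacks row 6 at column 2 and diagonals 1, 3.
(8,6) attacks row 6 at column 6 and diagonals 4, 8.
Attacked columns: {1, 2, 3, 4, 5, 6, 8}. Safe: {7}.

1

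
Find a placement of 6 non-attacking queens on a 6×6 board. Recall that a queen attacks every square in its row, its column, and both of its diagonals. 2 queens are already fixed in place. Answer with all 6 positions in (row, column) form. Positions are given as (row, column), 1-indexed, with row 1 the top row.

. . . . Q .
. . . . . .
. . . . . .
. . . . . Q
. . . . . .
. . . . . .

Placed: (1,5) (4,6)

(1,5) (2,3) (3,1) (4,6) (5,4) (6,2)

Row 2: attacked by (1,5)→{4,5,6}; (4,6)→{4,6}. Safe: 1, 2, 3. Place at column 3.
Row 3: attacked by (1,5)→{3,5}; (2,3)→{2,3,4}; (4,6)→{5,6}. Safe: 1. Place at column 1.
Row 5: attacked by (1,5)→{1,5}; (2,3)→{3,6}; (3,1)→{1,3}; (4,6)→{5,6}. Safe: 2, 4. Place at column 4.
Row 6: attacked by (1,5)→{5}; (2,3)→{3}; (3,1)→{1,4}; (4,6)→{4,6}; (5,4)→{3,4,5}. Safe: 2. Place at column 2.
Columns [5, 3, 1, 6, 4, 2], r−c [-4, -1, 2, -2, 1, 4], r+c [6, 5, 4, 10, 9, 8] are all distinct, so no two queens attack.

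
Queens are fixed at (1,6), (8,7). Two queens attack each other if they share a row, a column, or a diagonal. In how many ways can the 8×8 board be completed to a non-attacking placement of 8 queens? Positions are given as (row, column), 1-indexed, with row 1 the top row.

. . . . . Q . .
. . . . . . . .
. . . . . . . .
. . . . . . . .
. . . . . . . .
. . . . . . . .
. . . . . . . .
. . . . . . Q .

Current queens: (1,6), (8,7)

2

Branch on row 2: col 2 → 0; col 3 → 2; col 4 → 0; col 8 → 0.
Sum: 0 + 2 + 0 + 0 = 2.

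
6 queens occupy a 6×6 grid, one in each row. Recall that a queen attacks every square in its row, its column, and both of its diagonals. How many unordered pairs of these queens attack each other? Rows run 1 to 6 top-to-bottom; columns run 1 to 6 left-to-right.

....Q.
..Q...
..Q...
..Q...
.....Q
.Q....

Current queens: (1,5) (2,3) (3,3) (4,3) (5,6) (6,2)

Same column: (2,3)–(3,3) (column 3); (2,3)–(4,3) (column 3); (3,3)–(4,3) (column 3).
Same diagonal: (1,5)–(3,3) (|1−3| = |5−3| = 2); (2,3)–(5,6) (|2−5| = |3−6| = 3).
Total attacking pairs: 5.

5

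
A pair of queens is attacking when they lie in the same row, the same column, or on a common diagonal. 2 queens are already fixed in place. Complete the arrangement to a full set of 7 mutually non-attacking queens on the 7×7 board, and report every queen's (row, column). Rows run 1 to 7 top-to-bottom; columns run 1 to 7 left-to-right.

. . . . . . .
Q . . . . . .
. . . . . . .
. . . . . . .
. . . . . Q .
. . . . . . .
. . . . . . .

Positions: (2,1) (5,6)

Row 1: attacked by (2,1)→{1,2}; (5,6)→{2,6}. Safe: 3, 4, 5, 7. Place at column 4.
Row 3: attacked by (1,4)→{2,4,6}; (2,1)→{1,2}; (5,6)→{4,6}. Safe: 3, 5, 7. Place at column 5.
Row 4: attacked by (1,4)→{1,4,7}; (2,1)→{1,3}; (3,5)→{4,5,6}; (5,6)→{5,6,7}. Safe: 2. Place at column 2.
Row 6: attacked by (1,4)→{4}; (2,1)→{1,5}; (3,5)→{2,5}; (4,2)→{2,4}; (5,6)→{5,6,7}. Safe: 3. Place at column 3.
Row 7: attacked by (1,4)→{4}; (2,1)→{1,6}; (3,5)→{1,5}; (4,2)→{2,5}; (5,6)→{4,6}; (6,3)→{2,3,4}. Safe: 7. Place at column 7.
Columns [4, 1, 5, 2, 6, 3, 7], r−c [-3, 1, -2, 2, -1, 3, 0], r+c [5, 3, 8, 6, 11, 9, 14] are all distinct, so no two queens attack.

(1,4) (2,1) (3,5) (4,2) (5,6) (6,3) (7,7)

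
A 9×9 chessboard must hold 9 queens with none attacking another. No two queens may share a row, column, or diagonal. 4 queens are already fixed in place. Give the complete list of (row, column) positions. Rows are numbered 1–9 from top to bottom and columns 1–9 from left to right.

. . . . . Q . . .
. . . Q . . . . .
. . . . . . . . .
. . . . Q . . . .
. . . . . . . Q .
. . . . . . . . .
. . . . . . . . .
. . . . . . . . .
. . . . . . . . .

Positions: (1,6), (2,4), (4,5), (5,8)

(1,6) (2,4) (3,9) (4,5) (5,8) (6,2) (7,7) (8,3) (9,1)

Row 3: attacked by (1,6)→{4,6,8}; (2,4)→{3,4,5}; (4,5)→{4,5,6}; (5,8)→{6,8}. Safe: 1, 2, 7, 9. Place at column 9.
Row 6: attacked by (1,6)→{1,6}; (2,4)→{4,8}; (3,9)→{6,9}; (4,5)→{3,5,7}; (5,8)→{7,8,9}. Safe: 2. Place at column 2.
Row 7: attacked by (1,6)→{6}; (2,4)→{4,9}; (3,9)→{5,9}; (4,5)→{2,5,8}; (5,8)→{6,8}; (6,2)→{1,2,3}. Safe: 7. Place at column 7.
Row 8: attacked by (1,6)→{6}; (2,4)→{4}; (3,9)→{4,9}; (4,5)→{1,5,9}; (5,8)→{5,8}; (6,2)→{2,4}; (7,7)→{6,7,8}. Safe: 3. Place at column 3.
Row 9: attacked by (1,6)→{6}; (2,4)→{4}; (3,9)→{3,9}; (4,5)→{5}; (5,8)→{4,8}; (6,2)→{2,5}; (7,7)→{5,7,9}; (8,3)→{2,3,4}. Safe: 1. Place at column 1.
Columns [6, 4, 9, 5, 8, 2, 7, 3, 1], r−c [-5, -2, -6, -1, -3, 4, 0, 5, 8], r+c [7, 6, 12, 9, 13, 8, 14, 11, 10] are all distinct, so no two queens attack.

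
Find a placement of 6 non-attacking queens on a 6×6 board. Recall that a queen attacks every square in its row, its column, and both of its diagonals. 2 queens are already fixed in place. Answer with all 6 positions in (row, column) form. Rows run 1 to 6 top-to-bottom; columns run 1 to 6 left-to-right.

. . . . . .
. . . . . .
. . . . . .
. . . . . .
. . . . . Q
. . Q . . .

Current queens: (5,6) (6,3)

(1,4) (2,1) (3,5) (4,2) (5,6) (6,3)

Row 1: attacked by (5,6)→{2,6}; (6,3)→{3}. Safe: 1, 4, 5. Place at column 4.
Row 2: attacked by (1,4)→{3,4,5}; (5,6)→{3,6}; (6,3)→{3}. Safe: 1, 2. Place at column 1.
Row 3: attacked by (1,4)→{2,4,6}; (2,1)→{1,2}; (5,6)→{4,6}; (6,3)→{3,6}. Safe: 5. Place at column 5.
Row 4: attacked by (1,4)→{1,4}; (2,1)→{1,3}; (3,5)→{4,5,6}; (5,6)→{5,6}; (6,3)→{1,3,5}. Safe: 2. Place at column 2.
Columns [4, 1, 5, 2, 6, 3], r−c [-3, 1, -2, 2, -1, 3], r+c [5, 3, 8, 6, 11, 9] are all distinct, so no two queens attack.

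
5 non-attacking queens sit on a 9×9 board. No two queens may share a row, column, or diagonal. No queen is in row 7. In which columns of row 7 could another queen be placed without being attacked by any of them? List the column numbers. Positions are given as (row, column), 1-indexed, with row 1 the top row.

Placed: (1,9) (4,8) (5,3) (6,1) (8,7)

(1,9) attacks row 7 at column 9 and diagonals 3.
(4,8) attacks row 7 at column 8 and diagonals 5.
(5,3) attacks row 7 at column 3 and diagonals 1, 5.
(6,1) attacks row 7 at column 1 and diagonals 2.
(8,7) attacks row 7 at column 7 and diagonals 6, 8.
Attacked columns: {1, 2, 3, 5, 6, 7, 8, 9}. Safe: {4}.

columns 4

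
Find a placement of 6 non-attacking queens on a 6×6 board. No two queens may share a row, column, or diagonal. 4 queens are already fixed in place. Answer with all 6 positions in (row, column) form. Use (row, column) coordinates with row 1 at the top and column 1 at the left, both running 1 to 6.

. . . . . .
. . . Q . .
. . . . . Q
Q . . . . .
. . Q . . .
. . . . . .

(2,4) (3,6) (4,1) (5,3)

(1,2) (2,4) (3,6) (4,1) (5,3) (6,5)

Row 1: attacked by (2,4)→{3,4,5}; (3,6)→{4,6}; (4,1)→{1,4}; (5,3)→{3}. Safe: 2. Place at column 2.
Row 6: attacked by (1,2)→{2}; (2,4)→{4}; (3,6)→{3,6}; (4,1)→{1,3}; (5,3)→{2,3,4}. Safe: 5. Place at column 5.
Columns [2, 4, 6, 1, 3, 5], r−c [-1, -2, -3, 3, 2, 1], r+c [3, 6, 9, 5, 8, 11] are all distinct, so no two queens attack.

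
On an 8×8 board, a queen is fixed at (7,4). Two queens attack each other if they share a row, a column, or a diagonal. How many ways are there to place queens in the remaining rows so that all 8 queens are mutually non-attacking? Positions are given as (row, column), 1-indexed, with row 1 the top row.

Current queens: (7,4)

8

Branch on row 1: col 1 → 0; col 2 → 0; col 3 → 3; col 5 → 3; col 6 → 1; col 7 → 0; col 8 → 1.
Sum: 0 + 0 + 3 + 3 + 1 + 0 + 1 = 8.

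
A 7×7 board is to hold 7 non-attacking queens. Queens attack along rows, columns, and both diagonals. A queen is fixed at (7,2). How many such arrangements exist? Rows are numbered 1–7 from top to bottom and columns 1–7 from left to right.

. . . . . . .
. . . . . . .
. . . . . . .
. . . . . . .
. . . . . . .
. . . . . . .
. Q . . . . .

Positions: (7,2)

7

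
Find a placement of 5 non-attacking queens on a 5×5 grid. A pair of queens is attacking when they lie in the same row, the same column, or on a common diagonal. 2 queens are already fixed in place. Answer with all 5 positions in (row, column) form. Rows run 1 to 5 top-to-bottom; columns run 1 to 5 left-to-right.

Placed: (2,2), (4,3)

(1,4) (2,2) (3,5) (4,3) (5,1)

Row 1: attacked by (2,2)→{1,2,3}; (4,3)→{3}. Safe: 4, 5. Place at column 4.
Row 3: attacked by (1,4)→{2,4}; (2,2)→{1,2,3}; (4,3)→{2,3,4}. Safe: 5. Place at column 5.
Row 5: attacked by (1,4)→{4}; (2,2)→{2,5}; (3,5)→{3,5}; (4,3)→{2,3,4}. Safe: 1. Place at column 1.
Columns [4, 2, 5, 3, 1], r−c [-3, 0, -2, 1, 4], r+c [5, 4, 8, 7, 6] are all distinct, so no two queens attack.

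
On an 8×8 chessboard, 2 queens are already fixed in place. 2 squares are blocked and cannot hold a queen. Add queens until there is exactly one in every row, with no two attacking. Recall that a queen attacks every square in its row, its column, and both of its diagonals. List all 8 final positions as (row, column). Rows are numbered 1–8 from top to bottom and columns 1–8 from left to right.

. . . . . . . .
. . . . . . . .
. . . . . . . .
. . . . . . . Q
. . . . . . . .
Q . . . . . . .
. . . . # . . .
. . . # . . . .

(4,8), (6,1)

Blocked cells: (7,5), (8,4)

(1,3) (2,7) (3,2) (4,8) (5,5) (6,1) (7,4) (8,6)

Row 1: attacked by (4,8)→{5,8}; (6,1)→{1,6}. Safe: 2, 3, 4, 7. Place at column 3.
Row 2: attacked by (1,3)→{2,3,4}; (4,8)→{6,8}; (6,1)→{1,5}. Safe: 7. Place at column 7.
Row 3: attacked by (1,3)→{1,3,5}; (2,7)→{6,7,8}; (4,8)→{7,8}; (6,1)→{1,4}. Safe: 2. Place at column 2.
Row 5: attacked by (1,3)→{3,7}; (2,7)→{4,7}; (3,2)→{2,4}; (4,8)→{7,8}; (6,1)→{1,2}. Safe: 5, 6. Place at column 5.
Row 7: attacked by (1,3)→{3}; (2,7)→{2,7}; (3,2)→{2,6}; (4,8)→{5,8}; (5,5)→{3,5,7}; (6,1)→{1,2}. Blocked: 5. Safe: 4. Place at column 4.
Row 8: attacked by (1,3)→{3}; (2,7)→{1,7}; (3,2)→{2,7}; (4,8)→{4,8}; (5,5)→{2,5,8}; (6,1)→{1,3}; (7,4)→{3,4,5}. Blocked: 4. Safe: 6. Place at column 6.
Columns [3, 7, 2, 8, 5, 1, 4, 6], r−c [-2, -5, 1, -4, 0, 5, 3, 2], r+c [4, 9, 5, 12, 10, 7, 11, 14] are all distinct, so no two queens attack.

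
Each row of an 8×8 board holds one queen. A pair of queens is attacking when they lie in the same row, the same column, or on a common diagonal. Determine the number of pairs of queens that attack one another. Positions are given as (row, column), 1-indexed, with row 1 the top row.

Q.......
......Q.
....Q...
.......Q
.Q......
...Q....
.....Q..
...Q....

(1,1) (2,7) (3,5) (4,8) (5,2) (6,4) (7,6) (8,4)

Same column: (6,4)–(8,4) (column 4).
Same diagonal: (4,8)–(8,4) (|4−8| = |8−4| = 4).
Total attacking pairs: 2.

2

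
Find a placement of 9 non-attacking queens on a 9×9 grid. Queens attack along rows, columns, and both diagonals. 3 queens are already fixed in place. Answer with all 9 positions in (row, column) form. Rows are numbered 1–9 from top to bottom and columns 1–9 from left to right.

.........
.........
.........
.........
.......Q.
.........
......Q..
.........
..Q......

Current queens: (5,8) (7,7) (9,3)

Row 1: attacked by (5,8)→{4,8}; (7,7)→{1,7}; (9,3)→{3}. Safe: 2, 5, 6, 9. Place at column 5.
Row 2: attacked by (1,5)→{4,5,6}; (5,8)→{5,8}; (7,7)→{2,7}; (9,3)→{3}. Safe: 1, 9. Place at column 9.
Row 3: attacked by (1,5)→{3,5,7}; (2,9)→{8,9}; (5,8)→{6,8}; (7,7)→{3,7}; (9,3)→{3,9}. Safe: 1, 2, 4. Place at column 4.
Row 4: attacked by (1,5)→{2,5,8}; (2,9)→{7,9}; (3,4)→{3,4,5}; (5,8)→{7,8,9}; (7,7)→{4,7}; (9,3)→{3,8}. Safe: 1, 6. Place at column 6.
Row 6: attacked by (1,5)→{5}; (2,9)→{5,9}; (3,4)→{1,4,7}; (4,6)→{4,6,8}; (5,8)→{7,8,9}; (7,7)→{6,7,8}; (9,3)→{3,6}. Safe: 2. Place at column 2.
Row 8: attacked by (1,5)→{5}; (2,9)→{3,9}; (3,4)→{4,9}; (4,6)→{2,6}; (5,8)→{5,8}; (6,2)→{2,4}; (7,7)→{6,7,8}; (9,3)→{2,3,4}. Safe: 1. Place at column 1.
Columns [5, 9, 4, 6, 8, 2, 7, 1, 3], r−c [-4, -7, -1, -2, -3, 4, 0, 7, 6], r+c [6, 11, 7, 10, 13, 8, 14, 9, 12] are all distinct, so no two queens attack.

(1,5) (2,9) (3,4) (4,6) (5,8) (6,2) (7,7) (8,1) (9,3)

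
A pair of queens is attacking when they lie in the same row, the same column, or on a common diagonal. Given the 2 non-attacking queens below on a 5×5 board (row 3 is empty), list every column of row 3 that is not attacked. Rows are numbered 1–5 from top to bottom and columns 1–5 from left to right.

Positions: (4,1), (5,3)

(4,1) attacks row 3 at column 1 and diagonals 2.
(5,3) attacks row 3 at column 3 and diagonals 1, 5.
Attacked columns: {1, 2, 3, 5}. Safe: {4}.

columns 4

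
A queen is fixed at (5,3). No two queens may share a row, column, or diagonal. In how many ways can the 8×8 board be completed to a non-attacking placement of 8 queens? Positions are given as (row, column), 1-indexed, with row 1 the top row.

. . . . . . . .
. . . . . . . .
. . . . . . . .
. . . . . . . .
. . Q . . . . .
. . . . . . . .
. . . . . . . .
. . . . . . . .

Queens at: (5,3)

12

Branch on row 1: col 1 → 1; col 2 → 3; col 4 → 0; col 5 → 6; col 6 → 2; col 8 → 0.
Sum: 1 + 3 + 0 + 6 + 2 + 0 = 12.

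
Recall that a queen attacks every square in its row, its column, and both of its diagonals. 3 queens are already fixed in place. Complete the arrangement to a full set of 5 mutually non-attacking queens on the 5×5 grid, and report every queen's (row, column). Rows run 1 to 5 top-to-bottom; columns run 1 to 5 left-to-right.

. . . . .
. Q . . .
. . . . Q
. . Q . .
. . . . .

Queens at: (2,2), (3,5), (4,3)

Row 1: attacked by (2,2)→{1,2,3}; (3,5)→{3,5}; (4,3)→{3}. Safe: 4. Place at column 4.
Row 5: attacked by (1,4)→{4}; (2,2)→{2,5}; (3,5)→{3,5}; (4,3)→{2,3,4}. Safe: 1. Place at column 1.
Columns [4, 2, 5, 3, 1], r−c [-3, 0, -2, 1, 4], r+c [5, 4, 8, 7, 6] are all distinct, so no two queens attack.

(1,4) (2,2) (3,5) (4,3) (5,1)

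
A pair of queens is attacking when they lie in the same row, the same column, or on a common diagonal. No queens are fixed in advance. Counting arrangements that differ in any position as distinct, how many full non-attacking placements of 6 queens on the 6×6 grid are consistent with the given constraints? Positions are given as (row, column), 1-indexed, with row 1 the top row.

4

Branch on row 1: col 1 → 0; col 2 → 1; col 3 → 1; col 4 → 1; col 5 → 1; col 6 → 0.
Sum: 0 + 1 + 1 + 1 + 1 + 0 = 4.
(This is the classic 6-queens count.)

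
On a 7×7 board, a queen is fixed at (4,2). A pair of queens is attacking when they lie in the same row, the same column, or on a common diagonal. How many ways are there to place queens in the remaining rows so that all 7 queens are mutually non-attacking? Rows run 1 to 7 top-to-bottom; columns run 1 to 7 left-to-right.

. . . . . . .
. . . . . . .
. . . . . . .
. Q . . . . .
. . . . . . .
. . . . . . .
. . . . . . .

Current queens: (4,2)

Branch on row 1: col 1 → 1; col 3 → 2; col 4 → 2; col 6 → 0; col 7 → 1.
Sum: 1 + 2 + 2 + 0 + 1 = 6.

6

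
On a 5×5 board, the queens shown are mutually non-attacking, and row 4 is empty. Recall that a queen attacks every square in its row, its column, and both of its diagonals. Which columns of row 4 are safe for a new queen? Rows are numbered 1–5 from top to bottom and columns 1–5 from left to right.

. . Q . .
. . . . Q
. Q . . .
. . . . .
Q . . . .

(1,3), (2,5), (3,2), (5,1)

(1,3) attacks row 4 at column 3.
(2,5) attacks row 4 at column 5 and diagonals 3.
(3,2) attacks row 4 at column 2 and diagonals 1, 3.
(5,1) attacks row 4 at column 1 and diagonals 2.
Attacked columns: {1, 2, 3, 5}. Safe: {4}.

columns 4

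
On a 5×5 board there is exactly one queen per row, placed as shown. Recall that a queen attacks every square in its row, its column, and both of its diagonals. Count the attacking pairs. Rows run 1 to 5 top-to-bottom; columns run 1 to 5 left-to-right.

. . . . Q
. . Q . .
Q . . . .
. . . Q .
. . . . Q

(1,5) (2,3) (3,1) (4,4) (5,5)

2

Same column: (1,5)–(5,5) (column 5).
Same diagonal: (4,4)–(5,5) (|4−5| = |4−5| = 1).
Total attacking pairs: 2.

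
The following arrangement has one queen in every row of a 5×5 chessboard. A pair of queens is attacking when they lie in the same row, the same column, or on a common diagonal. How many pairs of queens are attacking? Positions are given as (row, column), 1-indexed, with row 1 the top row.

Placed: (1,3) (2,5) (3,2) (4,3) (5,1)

Same column: (1,3)–(4,3) (column 3).
Same diagonal: (2,5)–(4,3) (|2−4| = |5−3| = 2); (3,2)–(4,3) (|3−4| = |2−3| = 1).
Total attacking pairs: 3.

3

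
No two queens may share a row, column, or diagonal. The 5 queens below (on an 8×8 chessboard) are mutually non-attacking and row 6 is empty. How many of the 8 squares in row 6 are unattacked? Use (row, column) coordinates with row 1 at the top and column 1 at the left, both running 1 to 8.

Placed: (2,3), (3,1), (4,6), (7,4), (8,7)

1

(2,3) attacks row 6 at column 3 and diagonals 7.
(3,1) attacks row 6 at column 1 and diagonals 4.
(4,6) attacks row 6 at column 6 and diagonals 4, 8.
(7,4) attacks row 6 at column 4 and diagonals 3, 5.
(8,7) attacks row 6 at column 7 and diagonals 5.
Attacked columns: {1, 3, 4, 5, 6, 7, 8}. Safe: {2}.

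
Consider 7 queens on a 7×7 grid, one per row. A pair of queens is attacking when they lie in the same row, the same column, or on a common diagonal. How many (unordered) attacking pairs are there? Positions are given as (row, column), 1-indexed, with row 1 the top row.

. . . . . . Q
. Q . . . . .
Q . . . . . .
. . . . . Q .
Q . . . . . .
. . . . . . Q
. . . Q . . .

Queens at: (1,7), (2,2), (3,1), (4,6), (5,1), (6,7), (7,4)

3

Same column: (1,7)–(6,7) (column 7); (3,1)–(5,1) (column 1).
Same diagonal: (2,2)–(3,1) (|2−3| = |2−1| = 1).
Total attacking pairs: 3.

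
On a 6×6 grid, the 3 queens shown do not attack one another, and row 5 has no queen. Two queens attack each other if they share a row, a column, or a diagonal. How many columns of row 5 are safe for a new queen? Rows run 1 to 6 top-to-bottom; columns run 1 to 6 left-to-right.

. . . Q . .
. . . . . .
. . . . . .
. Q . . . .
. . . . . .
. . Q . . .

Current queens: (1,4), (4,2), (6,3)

(1,4) attacks row 5 at column 4.
(4,2) attacks row 5 at column 2 and diagonals 1, 3.
(6,3) attacks row 5 at column 3 and diagonals 2, 4.
Attacked columns: {1, 2, 3, 4}. Safe: {5, 6}.

2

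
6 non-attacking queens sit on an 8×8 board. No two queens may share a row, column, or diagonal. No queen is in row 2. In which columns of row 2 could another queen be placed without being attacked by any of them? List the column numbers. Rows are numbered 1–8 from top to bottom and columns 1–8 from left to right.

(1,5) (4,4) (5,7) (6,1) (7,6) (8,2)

(1,5) attacks row 2 at column 5 and diagonals 4, 6.
(4,4) attacks row 2 at column 4 and diagonals 2, 6.
(5,7) attacks row 2 at column 7 and diagonals 4.
(6,1) attacks row 2 at column 1 and diagonals 5.
(7,6) attacks row 2 at column 6 and diagonals 1.
(8,2) attacks row 2 at column 2 and diagonals 8.
Attacked columns: {1, 2, 4, 5, 6, 7, 8}. Safe: {3}.

columns 3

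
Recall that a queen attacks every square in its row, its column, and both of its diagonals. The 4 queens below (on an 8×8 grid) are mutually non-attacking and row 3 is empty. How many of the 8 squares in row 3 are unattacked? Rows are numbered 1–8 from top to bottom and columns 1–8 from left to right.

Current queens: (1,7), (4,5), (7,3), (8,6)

(1,7) attacks row 3 at column 7 and diagonals 5.
(4,5) attacks row 3 at column 5 and diagonals 4, 6.
(7,3) attacks row 3 at column 3 and diagonals 7.
(8,6) attacks row 3 at column 6 and diagonals 1.
Attacked columns: {1, 3, 4, 5, 6, 7}. Safe: {2, 8}.

2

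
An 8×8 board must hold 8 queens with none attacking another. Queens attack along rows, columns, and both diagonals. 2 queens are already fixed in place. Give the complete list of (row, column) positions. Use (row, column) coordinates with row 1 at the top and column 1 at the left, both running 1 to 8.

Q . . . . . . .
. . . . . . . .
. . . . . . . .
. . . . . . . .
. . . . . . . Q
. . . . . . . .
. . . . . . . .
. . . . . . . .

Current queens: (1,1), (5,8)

Row 2: attacked by (1,1)→{1,2}; (5,8)→{5,8}. Safe: 3, 4, 6, 7. Place at column 7.
Row 3: attacked by (1,1)→{1,3}; (2,7)→{6,7,8}; (5,8)→{6,8}. Safe: 2, 4, 5. Place at column 4.
Row 4: attacked by (1,1)→{1,4}; (2,7)→{5,7}; (3,4)→{3,4,5}; (5,8)→{7,8}. Safe: 2, 6. Place at column 6.
Row 6: attacked by (1,1)→{1,6}; (2,7)→{3,7}; (3,4)→{1,4,7}; (4,6)→{4,6,8}; (5,8)→{7,8}. Safe: 2, 5. Place at column 2.
Row 7: attacked by (1,1)→{1,7}; (2,7)→{2,7}; (3,4)→{4,8}; (4,6)→{3,6}; (5,8)→{6,8}; (6,2)→{1,2,3}. Safe: 5. Place at column 5.
Row 8: attacked by (1,1)→{1,8}; (2,7)→{1,7}; (3,4)→{4}; (4,6)→{2,6}; (5,8)→{5,8}; (6,2)→{2,4}; (7,5)→{4,5,6}. Safe: 3. Place at column 3.
Columns [1, 7, 4, 6, 8, 2, 5, 3], r−c [0, -5, -1, -2, -3, 4, 2, 5], r+c [2, 9, 7, 10, 13, 8, 12, 11] are all distinct, so no two queens attack.

(1,1) (2,7) (3,4) (4,6) (5,8) (6,2) (7,5) (8,3)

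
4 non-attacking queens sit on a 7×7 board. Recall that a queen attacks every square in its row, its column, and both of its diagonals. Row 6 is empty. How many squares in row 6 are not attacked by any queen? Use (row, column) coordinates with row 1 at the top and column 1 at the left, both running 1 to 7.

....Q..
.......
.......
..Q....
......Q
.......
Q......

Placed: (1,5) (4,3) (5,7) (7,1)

(1,5) attacks row 6 at column 5.
(4,3) attacks row 6 at column 3 and diagonals 1, 5.
(5,7) attacks row 6 at column 7 and diagonals 6.
(7,1) attacks row 6 at column 1 and diagonals 2.
Attacked columns: {1, 2, 3, 5, 6, 7}. Safe: {4}.

1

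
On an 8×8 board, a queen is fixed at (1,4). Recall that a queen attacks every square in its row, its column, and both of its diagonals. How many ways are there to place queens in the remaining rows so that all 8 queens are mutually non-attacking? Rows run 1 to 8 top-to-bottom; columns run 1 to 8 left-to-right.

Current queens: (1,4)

Branch on row 2: col 1 → 2; col 2 → 6; col 6 → 3; col 7 → 4; col 8 → 3.
Sum: 2 + 6 + 3 + 4 + 3 = 18.

18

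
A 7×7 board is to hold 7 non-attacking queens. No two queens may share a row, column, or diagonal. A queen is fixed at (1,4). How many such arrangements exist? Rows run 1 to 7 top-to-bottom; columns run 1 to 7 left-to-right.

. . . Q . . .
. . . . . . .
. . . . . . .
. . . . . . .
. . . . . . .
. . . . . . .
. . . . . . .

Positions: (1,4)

Branch on row 2: col 1 → 2; col 2 → 1; col 6 → 1; col 7 → 2.
Sum: 2 + 1 + 1 + 2 = 6.

6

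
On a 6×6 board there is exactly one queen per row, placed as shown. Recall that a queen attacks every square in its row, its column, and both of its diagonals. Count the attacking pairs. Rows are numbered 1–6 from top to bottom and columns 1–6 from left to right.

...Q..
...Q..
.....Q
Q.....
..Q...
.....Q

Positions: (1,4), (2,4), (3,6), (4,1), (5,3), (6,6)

4

Same column: (1,4)–(2,4) (column 4); (3,6)–(6,6) (column 6).
Same diagonal: (1,4)–(3,6) (|1−3| = |4−6| = 2); (1,4)–(4,1) (|1−4| = |4−1| = 3).
Total attacking pairs: 4.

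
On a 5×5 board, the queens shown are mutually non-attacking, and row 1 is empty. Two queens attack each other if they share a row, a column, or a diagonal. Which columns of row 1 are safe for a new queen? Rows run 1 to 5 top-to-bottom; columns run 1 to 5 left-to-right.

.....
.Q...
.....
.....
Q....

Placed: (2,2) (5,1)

(2,2) attacks row 1 at column 2 and diagonals 1, 3.
(5,1) attacks row 1 at column 1 and diagonals 5.
Attacked columns: {1, 2, 3, 5}. Safe: {4}.

columns 4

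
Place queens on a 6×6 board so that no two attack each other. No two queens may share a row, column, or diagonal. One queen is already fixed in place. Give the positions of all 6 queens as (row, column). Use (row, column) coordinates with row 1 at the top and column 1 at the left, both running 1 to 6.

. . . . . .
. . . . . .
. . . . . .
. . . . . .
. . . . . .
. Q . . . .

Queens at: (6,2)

Row 1: attacked by (6,2)→{2}. Safe: 1, 3, 4, 5, 6. Place at column 5.
Row 2: attacked by (1,5)→{4,5,6}; (6,2)→{2,6}. Safe: 1, 3. Place at column 3.
Row 3: attacked by (1,5)→{3,5}; (2,3)→{2,3,4}; (6,2)→{2,5}. Safe: 1, 6. Place at column 1.
Row 4: attacked by (1,5)→{2,5}; (2,3)→{1,3,5}; (3,1)→{1,2}; (6,2)→{2,4}. Safe: 6. Place at column 6.
Row 5: attacked by (1,5)→{1,5}; (2,3)→{3,6}; (3,1)→{1,3}; (4,6)→{5,6}; (6,2)→{1,2,3}. Safe: 4. Place at column 4.
Columns [5, 3, 1, 6, 4, 2], r−c [-4, -1, 2, -2, 1, 4], r+c [6, 5, 4, 10, 9, 8] are all distinct, so no two queens attack.

(1,5) (2,3) (3,1) (4,6) (5,4) (6,2)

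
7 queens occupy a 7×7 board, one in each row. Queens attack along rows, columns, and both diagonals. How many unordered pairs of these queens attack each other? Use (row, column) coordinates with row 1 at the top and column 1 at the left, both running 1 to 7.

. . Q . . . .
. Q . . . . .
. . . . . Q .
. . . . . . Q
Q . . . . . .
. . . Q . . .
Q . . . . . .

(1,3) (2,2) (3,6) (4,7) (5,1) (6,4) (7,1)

3

Same column: (5,1)–(7,1) (column 1).
Same diagonal: (1,3)–(2,2) (|1−2| = |3−2| = 1); (3,6)–(4,7) (|3−4| = |6−7| = 1).
Total attacking pairs: 3.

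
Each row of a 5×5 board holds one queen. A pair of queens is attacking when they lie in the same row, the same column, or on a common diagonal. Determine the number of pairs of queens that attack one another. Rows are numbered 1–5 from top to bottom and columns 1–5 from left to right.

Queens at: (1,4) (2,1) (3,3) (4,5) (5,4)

3

Same column: (1,4)–(5,4) (column 4).
Same diagonal: (2,1)–(5,4) (|2−5| = |1−4| = 3); (4,5)–(5,4) (|4−5| = |5−4| = 1).
Total attacking pairs: 3.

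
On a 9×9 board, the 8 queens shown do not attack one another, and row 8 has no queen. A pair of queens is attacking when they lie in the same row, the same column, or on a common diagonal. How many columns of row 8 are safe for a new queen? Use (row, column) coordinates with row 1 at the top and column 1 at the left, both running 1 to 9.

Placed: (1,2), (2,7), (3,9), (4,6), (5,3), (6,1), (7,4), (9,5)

1

(1,2) attacks row 8 at column 2 and diagonals 9.
(2,7) attacks row 8 at column 7 and diagonals 1.
(3,9) attacks row 8 at column 9 and diagonals 4.
(4,6) attacks row 8 at column 6 and diagonals 2.
(5,3) attacks row 8 at column 3 and diagonals 6.
(6,1) attacks row 8 at column 1 and diagonals 3.
(7,4) attacks row 8 at column 4 and diagonals 3, 5.
(9,5) attacks row 8 at column 5 and diagonals 4, 6.
Attacked columns: {1, 2, 3, 4, 5, 6, 7, 9}. Safe: {8}.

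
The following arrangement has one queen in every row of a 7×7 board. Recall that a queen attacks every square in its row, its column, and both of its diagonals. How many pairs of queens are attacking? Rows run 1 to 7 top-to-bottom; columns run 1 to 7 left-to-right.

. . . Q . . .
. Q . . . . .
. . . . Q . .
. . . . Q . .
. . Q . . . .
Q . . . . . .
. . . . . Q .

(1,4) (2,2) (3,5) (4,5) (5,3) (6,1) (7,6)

Same column: (3,5)–(4,5) (column 5).
Same diagonal: (3,5)–(5,3) (|3−5| = |5−3| = 2).
Total attacking pairs: 2.

2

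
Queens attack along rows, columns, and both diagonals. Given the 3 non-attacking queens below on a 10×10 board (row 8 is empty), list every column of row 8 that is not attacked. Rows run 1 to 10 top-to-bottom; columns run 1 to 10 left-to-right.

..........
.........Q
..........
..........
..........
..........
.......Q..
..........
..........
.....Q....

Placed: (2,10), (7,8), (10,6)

(2,10) attacks row 8 at column 10 and diagonals 4.
(7,8) attacks row 8 at column 8 and diagonals 7, 9.
(10,6) attacks row 8 at column 6 and diagonals 4, 8.
Attacked columns: {4, 6, 7, 8, 9, 10}. Safe: {1, 2, 3, 5}.

columns 1, 2, 3, 5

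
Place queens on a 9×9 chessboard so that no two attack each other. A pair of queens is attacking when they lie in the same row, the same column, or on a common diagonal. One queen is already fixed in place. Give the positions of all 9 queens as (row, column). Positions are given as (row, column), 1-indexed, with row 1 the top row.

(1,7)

(1,7) (2,9) (3,2) (4,6) (5,1) (6,3) (7,5) (8,8) (9,4)

Row 2: attacked by (1,7)→{6,7,8}. Safe: 1, 2, 3, 4, 5, 9. Place at column 9.
Row 3: attacked by (1,7)→{5,7,9}; (2,9)→{8,9}. Safe: 1, 2, 3, 4, 6. Place at column 2.
Row 4: attacked by (1,7)→{4,7}; (2,9)→{7,9}; (3,2)→{1,2,3}. Safe: 5, 6, 8. Place at column 6.
Row 5: attacked by (1,7)→{3,7}; (2,9)→{6,9}; (3,2)→{2,4}; (4,6)→{5,6,7}. Safe: 1, 8. Place at column 1.
Row 6: attacked by (1,7)→{2,7}; (2,9)→{5,9}; (3,2)→{2,5}; (4,6)→{4,6,8}; (5,1)→{1,2}. Safe: 3. Place at column 3.
Row 7: attacked by (1,7)→{1,7}; (2,9)→{4,9}; (3,2)→{2,6}; (4,6)→{3,6,9}; (5,1)→{1,3}; (6,3)→{2,3,4}. Safe: 5, 8. Place at column 5.
Row 8: attacked by (1,7)→{7}; (2,9)→{3,9}; (3,2)→{2,7}; (4,6)→{2,6}; (5,1)→{1,4}; (6,3)→{1,3,5}; (7,5)→{4,5,6}. Safe: 8. Place at column 8.
Row 9: attacked by (1,7)→{7}; (2,9)→{2,9}; (3,2)→{2,8}; (4,6)→{1,6}; (5,1)→{1,5}; (6,3)→{3,6}; (7,5)→{3,5,7}; (8,8)→{7,8,9}. Safe: 4. Place at column 4.
Columns [7, 9, 2, 6, 1, 3, 5, 8, 4], r−c [-6, -7, 1, -2, 4, 3, 2, 0, 5], r+c [8, 11, 5, 10, 6, 9, 12, 16, 13] are all distinct, so no two queens attack.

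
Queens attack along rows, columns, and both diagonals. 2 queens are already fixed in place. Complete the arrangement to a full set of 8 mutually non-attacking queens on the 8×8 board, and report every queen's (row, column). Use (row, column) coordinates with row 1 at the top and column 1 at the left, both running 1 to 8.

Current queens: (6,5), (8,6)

(1,8) (2,2) (3,4) (4,1) (5,7) (6,5) (7,3) (8,6)

Row 1: attacked by (6,5)→{5}; (8,6)→{6}. Safe: 1, 2, 3, 4, 7, 8. Place at column 8.
Row 2: attacked by (1,8)→{7,8}; (6,5)→{1,5}; (8,6)→{6}. Safe: 2, 3, 4. Place at column 2.
Row 3: attacked by (1,8)→{6,8}; (2,2)→{1,2,3}; (6,5)→{2,5,8}; (8,6)→{1,6}. Safe: 4, 7. Place at column 4.
Row 4: attacked by (1,8)→{5,8}; (2,2)→{2,4}; (3,4)→{3,4,5}; (6,5)→{3,5,7}; (8,6)→{2,6}. Safe: 1. Place at column 1.
Row 5: attacked by (1,8)→{4,8}; (2,2)→{2,5}; (3,4)→{2,4,6}; (4,1)→{1,2}; (6,5)→{4,5,6}; (8,6)→{3,6}. Safe: 7. Place at column 7.
Row 7: attacked by (1,8)→{2,8}; (2,2)→{2,7}; (3,4)→{4,8}; (4,1)→{1,4}; (5,7)→{5,7}; (6,5)→{4,5,6}; (8,6)→{5,6,7}. Safe: 3. Place at column 3.
Columns [8, 2, 4, 1, 7, 5, 3, 6], r−c [-7, 0, -1, 3, -2, 1, 4, 2], r+c [9, 4, 7, 5, 12, 11, 10, 14] are all distinct, so no two queens attack.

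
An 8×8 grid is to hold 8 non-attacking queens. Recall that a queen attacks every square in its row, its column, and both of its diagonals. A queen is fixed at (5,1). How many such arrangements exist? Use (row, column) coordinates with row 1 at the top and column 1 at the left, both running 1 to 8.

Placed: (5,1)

18

Branch on row 1: col 2 → 3; col 3 → 4; col 4 → 5; col 6 → 4; col 7 → 1; col 8 → 1.
Sum: 3 + 4 + 5 + 4 + 1 + 1 = 18.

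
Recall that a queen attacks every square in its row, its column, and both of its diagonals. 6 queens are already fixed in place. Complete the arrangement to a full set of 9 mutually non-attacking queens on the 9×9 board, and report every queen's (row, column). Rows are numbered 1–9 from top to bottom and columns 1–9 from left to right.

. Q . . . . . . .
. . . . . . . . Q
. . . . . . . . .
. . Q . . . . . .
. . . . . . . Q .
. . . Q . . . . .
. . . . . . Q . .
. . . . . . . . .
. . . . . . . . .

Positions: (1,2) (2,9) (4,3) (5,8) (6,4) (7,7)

(1,2) (2,9) (3,5) (4,3) (5,8) (6,4) (7,7) (8,1) (9,6)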